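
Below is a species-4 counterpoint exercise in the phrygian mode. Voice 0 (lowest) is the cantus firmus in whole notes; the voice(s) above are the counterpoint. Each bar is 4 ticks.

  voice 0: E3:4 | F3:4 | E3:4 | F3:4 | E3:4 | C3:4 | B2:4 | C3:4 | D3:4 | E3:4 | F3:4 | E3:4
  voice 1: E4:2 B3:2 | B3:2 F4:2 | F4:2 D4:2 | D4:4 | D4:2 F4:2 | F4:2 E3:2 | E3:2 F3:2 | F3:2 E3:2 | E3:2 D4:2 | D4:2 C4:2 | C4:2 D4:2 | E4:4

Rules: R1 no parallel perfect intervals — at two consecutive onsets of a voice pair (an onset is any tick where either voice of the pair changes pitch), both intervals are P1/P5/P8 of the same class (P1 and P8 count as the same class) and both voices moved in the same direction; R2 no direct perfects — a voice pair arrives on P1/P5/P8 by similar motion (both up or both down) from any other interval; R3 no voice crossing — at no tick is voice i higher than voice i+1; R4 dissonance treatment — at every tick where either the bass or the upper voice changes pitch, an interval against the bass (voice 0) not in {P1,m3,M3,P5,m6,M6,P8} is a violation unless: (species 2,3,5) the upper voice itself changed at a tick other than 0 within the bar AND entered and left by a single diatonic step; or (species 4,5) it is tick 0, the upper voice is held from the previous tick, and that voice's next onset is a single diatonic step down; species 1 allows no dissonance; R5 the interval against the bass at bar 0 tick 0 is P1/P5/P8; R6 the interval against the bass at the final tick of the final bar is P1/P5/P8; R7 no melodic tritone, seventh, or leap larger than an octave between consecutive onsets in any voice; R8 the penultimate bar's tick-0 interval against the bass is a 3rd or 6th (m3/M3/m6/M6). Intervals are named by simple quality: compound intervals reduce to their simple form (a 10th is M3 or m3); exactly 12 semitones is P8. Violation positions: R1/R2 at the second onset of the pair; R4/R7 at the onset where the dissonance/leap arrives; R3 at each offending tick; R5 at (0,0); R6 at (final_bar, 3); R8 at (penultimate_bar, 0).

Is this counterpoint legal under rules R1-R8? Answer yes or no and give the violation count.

bar 0: v0=E3 v1=E4 (P8)
bar 1: v0=F3 v1=B3 (TT)
bar 2: v0=E3 v1=F4 (m2)
bar 3: v0=F3 v1=D4 (M6)
bar 4: v0=E3 v1=D4 (m7)
bar 5: v0=C3 v1=F4 (P4)
bar 6: v0=B2 v1=E3 (P4)
bar 7: v0=C3 v1=F3 (P4)
bar 8: v0=D3 v1=E3 (M2)
bar 9: v0=E3 v1=D4 (m7)
bar 10: v0=F3 v1=C4 (P5)
bar 11: v0=E3 v1=E4 (P8)
  R4 @ bar1.0: F3/B3 TT untreated
  R7 @ bar1.2: B3->F4 leap 6st
  R4 @ bar2.0: E3/F4 m2 untreated
  R4 @ bar2.2: E3/D4 m7 untreated
  R4 @ bar4.0: E3/D4 m7 untreated
  R4 @ bar4.2: E3/F4 m2 untreated
  R4 @ bar5.0: C3/F4 P4 untreated
  R7 @ bar5.2: F4->E3 leap 13st
  R4 @ bar6.0: B2/E3 P4 untreated
  R4 @ bar6.2: B2/F3 TT untreated
  R4 @ bar8.0: D3/E3 M2 untreated
  R7 @ bar8.2: E3->D4 leap 10st
  R8 @ bar10.0: penult P5 not 3rd/6th

No (13 violations)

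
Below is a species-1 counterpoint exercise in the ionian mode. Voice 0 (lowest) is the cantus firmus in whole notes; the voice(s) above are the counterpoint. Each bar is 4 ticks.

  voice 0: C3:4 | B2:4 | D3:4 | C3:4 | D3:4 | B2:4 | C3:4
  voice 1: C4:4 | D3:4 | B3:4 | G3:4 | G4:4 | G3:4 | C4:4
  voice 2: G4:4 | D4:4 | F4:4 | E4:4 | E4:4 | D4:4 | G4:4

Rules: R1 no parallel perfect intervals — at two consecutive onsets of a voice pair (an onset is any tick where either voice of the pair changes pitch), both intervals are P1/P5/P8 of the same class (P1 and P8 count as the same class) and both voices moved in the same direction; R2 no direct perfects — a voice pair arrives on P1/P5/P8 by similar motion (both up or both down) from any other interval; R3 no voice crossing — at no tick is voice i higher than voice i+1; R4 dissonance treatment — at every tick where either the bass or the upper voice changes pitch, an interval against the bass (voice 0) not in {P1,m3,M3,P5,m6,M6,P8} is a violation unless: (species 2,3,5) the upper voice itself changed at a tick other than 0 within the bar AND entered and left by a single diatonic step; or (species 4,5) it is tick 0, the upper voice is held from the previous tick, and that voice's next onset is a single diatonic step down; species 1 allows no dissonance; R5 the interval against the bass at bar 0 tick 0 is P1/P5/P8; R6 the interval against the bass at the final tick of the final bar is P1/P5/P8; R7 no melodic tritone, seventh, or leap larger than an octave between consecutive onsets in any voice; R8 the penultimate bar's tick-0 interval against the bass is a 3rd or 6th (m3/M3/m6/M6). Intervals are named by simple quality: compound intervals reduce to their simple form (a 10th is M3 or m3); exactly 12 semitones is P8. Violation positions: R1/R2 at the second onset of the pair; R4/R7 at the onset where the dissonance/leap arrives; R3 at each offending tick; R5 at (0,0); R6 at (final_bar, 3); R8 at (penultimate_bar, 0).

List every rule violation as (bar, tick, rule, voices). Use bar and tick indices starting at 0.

(1, 0, R2, (1, 2))
(1, 0, R7, (1,))
(3, 0, R2, (0, 1))
(4, 0, R3, (1, 2))
(4, 0, R4, (0, 1))
(4, 0, R4, (0, 2))
(4, 1, R3, (1, 2))
(4, 2, R3, (1, 2))
(4, 3, R3, (1, 2))
(5, 0, R2, (1, 2))
(6, 0, R1, (1, 2))
(6, 0, R2, (0, 1))
(6, 0, R2, (0, 2))

bar 0: v0=C3 v1=C4 v2=G4 downbeat P5
bar 1: v0=B2 v1=D3 v2=D4 downbeat m3
bar 2: v0=D3 v1=B3 v2=F4 downbeat m3
bar 3: v0=C3 v1=G3 v2=E4 downbeat M3
bar 4: v0=D3 v1=G4 v2=E4 downbeat M2
bar 5: v0=B2 v1=G3 v2=D4 downbeat m3
bar 6: v0=C3 v1=C4 v2=G4 downbeat P5
  -> R2 @ bar 1 tick 0 v(1, 2): C4/G4 P5 -> D3/D4 P8 similar
  -> R7 @ bar 1 tick 0 v(1,): C4->D3 leap 10st
  -> R2 @ bar 3 tick 0 v(0, 1): D3/B3 M6 -> C3/G3 P5 similar
  -> R3 @ bar 4 tick 0 v(1, 2): G4 above E4
  -> R4 @ bar 4 tick 0 v(0, 1): D3/G4 P4 untreated
  -> R4 @ bar 4 tick 0 v(0, 2): D3/E4 M2 untreated
  -> R3 @ bar 4 tick 1 v(1, 2): G4 above E4
  -> R3 @ bar 4 tick 2 v(1, 2): G4 above E4
  -> R3 @ bar 4 tick 3 v(1, 2): G4 above E4
  -> R2 @ bar 5 tick 0 v(1, 2): G4/E4 m3 -> G3/D4 P5 similar
  -> R1 @ bar 6 tick 0 v(1, 2): G3/D4 P5 -> C4/G4 P5 similar
  -> R2 @ bar 6 tick 0 v(0, 1): B2/G3 m6 -> C3/C4 P8 similar
  -> R2 @ bar 6 tick 0 v(0, 2): B2/D4 m3 -> C3/G4 P5 similar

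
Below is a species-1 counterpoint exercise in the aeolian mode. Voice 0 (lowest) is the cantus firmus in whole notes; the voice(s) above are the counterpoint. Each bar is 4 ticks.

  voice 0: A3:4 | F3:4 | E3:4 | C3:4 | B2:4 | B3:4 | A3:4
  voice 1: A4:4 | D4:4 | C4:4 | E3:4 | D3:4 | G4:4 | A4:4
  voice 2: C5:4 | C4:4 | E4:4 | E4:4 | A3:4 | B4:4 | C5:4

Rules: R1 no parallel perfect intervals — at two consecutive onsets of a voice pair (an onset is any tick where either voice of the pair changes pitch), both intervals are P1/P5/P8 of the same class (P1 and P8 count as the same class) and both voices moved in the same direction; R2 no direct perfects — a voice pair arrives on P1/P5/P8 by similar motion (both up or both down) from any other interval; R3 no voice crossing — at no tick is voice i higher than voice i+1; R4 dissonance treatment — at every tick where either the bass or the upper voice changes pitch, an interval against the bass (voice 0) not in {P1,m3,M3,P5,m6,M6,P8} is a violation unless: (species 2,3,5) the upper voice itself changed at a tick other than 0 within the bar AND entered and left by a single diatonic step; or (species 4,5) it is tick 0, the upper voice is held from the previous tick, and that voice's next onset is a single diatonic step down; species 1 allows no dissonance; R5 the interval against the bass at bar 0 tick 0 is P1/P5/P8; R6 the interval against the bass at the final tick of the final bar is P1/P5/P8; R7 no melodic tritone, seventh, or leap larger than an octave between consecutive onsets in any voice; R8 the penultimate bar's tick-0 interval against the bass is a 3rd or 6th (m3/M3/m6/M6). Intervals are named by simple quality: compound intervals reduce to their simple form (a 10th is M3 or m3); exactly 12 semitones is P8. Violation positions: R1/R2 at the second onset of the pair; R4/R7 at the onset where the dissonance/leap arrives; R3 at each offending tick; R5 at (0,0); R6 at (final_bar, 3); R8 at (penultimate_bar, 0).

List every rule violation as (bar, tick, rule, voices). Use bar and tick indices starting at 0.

(0, 0, R5, (0, 2))
(1, 0, R2, (0, 2))
(1, 0, R3, (1, 2))
(1, 1, R3, (1, 2))
(1, 2, R3, (1, 2))
(1, 3, R3, (1, 2))
(4, 0, R2, (1, 2))
(4, 0, R4, (0, 2))
(5, 0, R2, (0, 2))
(5, 0, R7, (1,))
(5, 0, R7, (2,))
(5, 0, R8, (0, 2))
(6, 3, R6, (0, 2))

bar 0: v0=A3 v1=A4 v2=C5 downbeat m3
bar 1: v0=F3 v1=D4 v2=C4 downbeat P5
bar 2: v0=E3 v1=C4 v2=E4 downbeat P8
bar 3: v0=C3 v1=E3 v2=E4 downbeat M3
bar 4: v0=B2 v1=D3 v2=A3 downbeat m7
bar 5: v0=B3 v1=G4 v2=B4 downbeat P8
bar 6: v0=A3 v1=A4 v2=C5 downbeat m3
  -> R5 @ bar 0 tick 0 v(0, 2): opens on m3
  -> R2 @ bar 1 tick 0 v(0, 2): A3/C5 m3 -> F3/C4 P5 similar
  -> R3 @ bar 1 tick 0 v(1, 2): D4 above C4
  -> R3 @ bar 1 tick 1 v(1, 2): D4 above C4
  -> R3 @ bar 1 tick 2 v(1, 2): D4 above C4
  -> R3 @ bar 1 tick 3 v(1, 2): D4 above C4
  -> R2 @ bar 4 tick 0 v(1, 2): E3/E4 P8 -> D3/A3 P5 similar
  -> R4 @ bar 4 tick 0 v(0, 2): B2/A3 m7 untreated
  -> R2 @ bar 5 tick 0 v(0, 2): B2/A3 m7 -> B3/B4 P8 similar
  -> R7 @ bar 5 tick 0 v(1,): D3->G4 leap 17st
  -> R7 @ bar 5 tick 0 v(2,): A3->B4 leap 14st
  -> R8 @ bar 5 tick 0 v(0, 2): penult P8 not 3rd/6th
  -> R6 @ bar 6 tick 3 v(0, 2): closes on m3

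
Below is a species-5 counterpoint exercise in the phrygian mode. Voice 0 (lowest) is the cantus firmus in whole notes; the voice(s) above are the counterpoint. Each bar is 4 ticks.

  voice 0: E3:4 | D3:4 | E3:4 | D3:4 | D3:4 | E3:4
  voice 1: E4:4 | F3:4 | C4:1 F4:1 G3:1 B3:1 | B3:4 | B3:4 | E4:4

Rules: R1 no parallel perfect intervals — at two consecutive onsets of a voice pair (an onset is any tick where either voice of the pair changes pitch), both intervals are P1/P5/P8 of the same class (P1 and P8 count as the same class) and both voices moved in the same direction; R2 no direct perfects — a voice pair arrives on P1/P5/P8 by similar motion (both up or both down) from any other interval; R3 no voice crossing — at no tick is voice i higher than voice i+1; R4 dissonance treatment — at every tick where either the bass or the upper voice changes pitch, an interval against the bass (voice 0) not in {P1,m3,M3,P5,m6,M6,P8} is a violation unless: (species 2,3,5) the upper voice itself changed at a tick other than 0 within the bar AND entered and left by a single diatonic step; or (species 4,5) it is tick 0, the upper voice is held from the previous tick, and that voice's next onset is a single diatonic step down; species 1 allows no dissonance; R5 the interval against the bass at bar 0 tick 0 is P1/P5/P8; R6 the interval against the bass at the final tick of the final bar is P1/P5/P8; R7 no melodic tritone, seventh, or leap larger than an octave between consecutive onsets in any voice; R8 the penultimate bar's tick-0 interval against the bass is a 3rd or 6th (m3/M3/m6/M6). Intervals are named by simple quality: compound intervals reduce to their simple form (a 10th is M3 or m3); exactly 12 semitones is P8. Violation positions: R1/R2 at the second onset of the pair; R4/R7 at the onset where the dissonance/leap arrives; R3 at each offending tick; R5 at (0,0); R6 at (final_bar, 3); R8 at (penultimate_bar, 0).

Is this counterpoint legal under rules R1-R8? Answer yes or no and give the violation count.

No (4 violations)

bar 0: v0=E3 v1=E4 (P8)
bar 1: v0=D3 v1=F3 (m3)
bar 2: v0=E3 v1=C4 (m6)
bar 3: v0=D3 v1=B3 (M6)
bar 4: v0=D3 v1=B3 (M6)
bar 5: v0=E3 v1=E4 (P8)
  R7 @ bar1.0: E4->F3 leap 11st
  R4 @ bar2.1: E3/F4 m2 untreated
  R7 @ bar2.2: F4->G3 leap 10st
  R2 @ bar5.0: D3/B3 M6 -> E3/E4 P8 similar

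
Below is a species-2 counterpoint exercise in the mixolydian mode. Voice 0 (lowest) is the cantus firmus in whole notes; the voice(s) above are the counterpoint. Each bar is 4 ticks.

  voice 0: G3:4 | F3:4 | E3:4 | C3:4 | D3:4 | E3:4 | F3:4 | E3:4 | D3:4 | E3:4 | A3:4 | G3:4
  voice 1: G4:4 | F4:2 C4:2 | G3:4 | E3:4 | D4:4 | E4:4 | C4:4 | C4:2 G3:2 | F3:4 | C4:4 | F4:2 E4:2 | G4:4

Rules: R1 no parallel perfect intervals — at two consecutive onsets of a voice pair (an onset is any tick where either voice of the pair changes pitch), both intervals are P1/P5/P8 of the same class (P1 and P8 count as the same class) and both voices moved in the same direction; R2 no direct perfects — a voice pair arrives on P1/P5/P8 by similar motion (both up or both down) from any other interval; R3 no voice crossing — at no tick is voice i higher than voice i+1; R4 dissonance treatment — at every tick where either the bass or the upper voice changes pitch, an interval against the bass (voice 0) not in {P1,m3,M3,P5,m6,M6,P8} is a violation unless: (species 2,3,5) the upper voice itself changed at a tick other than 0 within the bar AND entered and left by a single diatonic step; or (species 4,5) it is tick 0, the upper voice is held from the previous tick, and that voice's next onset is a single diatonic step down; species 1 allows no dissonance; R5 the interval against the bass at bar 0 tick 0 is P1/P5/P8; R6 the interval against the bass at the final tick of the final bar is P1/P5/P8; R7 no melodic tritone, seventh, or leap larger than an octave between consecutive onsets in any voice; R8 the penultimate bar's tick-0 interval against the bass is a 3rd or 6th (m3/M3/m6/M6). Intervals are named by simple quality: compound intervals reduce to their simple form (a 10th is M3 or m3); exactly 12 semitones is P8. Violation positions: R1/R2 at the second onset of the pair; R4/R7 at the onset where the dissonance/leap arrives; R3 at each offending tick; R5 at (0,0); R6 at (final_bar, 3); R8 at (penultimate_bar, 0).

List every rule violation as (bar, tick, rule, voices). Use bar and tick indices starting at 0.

(1, 0, R1, (0, 1))
(4, 0, R2, (0, 1))
(4, 0, R7, (1,))
(5, 0, R1, (0, 1))

bar 0: v0=G3 v1=G4 downbeat P8
bar 1: v0=F3 v1=F4 downbeat P8
bar 2: v0=E3 v1=G3 downbeat m3
bar 3: v0=C3 v1=E3 downbeat M3
bar 4: v0=D3 v1=D4 downbeat P8
bar 5: v0=E3 v1=E4 downbeat P8
bar 6: v0=F3 v1=C4 downbeat P5
bar 7: v0=E3 v1=C4 downbeat m6
bar 8: v0=D3 v1=F3 downbeat m3
bar 9: v0=E3 v1=C4 downbeat m6
bar 10: v0=A3 v1=F4 downbeat m6
bar 11: v0=G3 v1=G4 downbeat P8
  -> R1 @ bar 1 tick 0 v(0, 1): G3/G4 P8 -> F3/F4 P8 similar
  -> R2 @ bar 4 tick 0 v(0, 1): C3/E3 M3 -> D3/D4 P8 similar
  -> R7 @ bar 4 tick 0 v(1,): E3->D4 leap 10st
  -> R1 @ bar 5 tick 0 v(0, 1): D3/D4 P8 -> E3/E4 P8 similar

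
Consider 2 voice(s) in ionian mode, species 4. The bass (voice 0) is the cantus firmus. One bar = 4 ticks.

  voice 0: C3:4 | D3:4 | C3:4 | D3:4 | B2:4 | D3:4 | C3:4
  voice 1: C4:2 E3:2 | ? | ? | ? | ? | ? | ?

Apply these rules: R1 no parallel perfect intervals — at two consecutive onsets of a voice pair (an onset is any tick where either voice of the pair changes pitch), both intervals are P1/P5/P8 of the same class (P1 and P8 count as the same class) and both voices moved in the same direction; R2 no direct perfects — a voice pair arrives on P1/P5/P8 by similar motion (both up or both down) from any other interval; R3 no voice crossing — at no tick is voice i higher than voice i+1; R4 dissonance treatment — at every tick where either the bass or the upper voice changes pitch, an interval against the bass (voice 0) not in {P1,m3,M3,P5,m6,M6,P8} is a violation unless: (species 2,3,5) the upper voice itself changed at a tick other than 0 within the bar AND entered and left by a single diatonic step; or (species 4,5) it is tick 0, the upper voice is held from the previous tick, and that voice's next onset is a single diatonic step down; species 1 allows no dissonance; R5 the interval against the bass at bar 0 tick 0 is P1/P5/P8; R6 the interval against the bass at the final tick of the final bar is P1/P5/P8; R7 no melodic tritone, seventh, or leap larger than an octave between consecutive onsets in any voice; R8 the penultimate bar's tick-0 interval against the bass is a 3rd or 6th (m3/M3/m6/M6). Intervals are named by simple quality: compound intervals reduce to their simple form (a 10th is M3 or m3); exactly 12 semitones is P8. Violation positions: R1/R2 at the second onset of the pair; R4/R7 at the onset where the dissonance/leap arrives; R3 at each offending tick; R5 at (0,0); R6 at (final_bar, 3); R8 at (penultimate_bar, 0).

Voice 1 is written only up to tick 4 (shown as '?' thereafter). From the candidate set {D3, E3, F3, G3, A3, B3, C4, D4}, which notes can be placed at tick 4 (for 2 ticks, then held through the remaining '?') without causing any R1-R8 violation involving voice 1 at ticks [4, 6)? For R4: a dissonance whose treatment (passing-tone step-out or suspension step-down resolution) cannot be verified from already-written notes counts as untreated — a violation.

{B3, D3, F3}

D3: legal
E3: violates R4
F3: legal
G3: violates R4
A3: violates R2
B3: legal
C4: violates R4
D4: violates R2,R7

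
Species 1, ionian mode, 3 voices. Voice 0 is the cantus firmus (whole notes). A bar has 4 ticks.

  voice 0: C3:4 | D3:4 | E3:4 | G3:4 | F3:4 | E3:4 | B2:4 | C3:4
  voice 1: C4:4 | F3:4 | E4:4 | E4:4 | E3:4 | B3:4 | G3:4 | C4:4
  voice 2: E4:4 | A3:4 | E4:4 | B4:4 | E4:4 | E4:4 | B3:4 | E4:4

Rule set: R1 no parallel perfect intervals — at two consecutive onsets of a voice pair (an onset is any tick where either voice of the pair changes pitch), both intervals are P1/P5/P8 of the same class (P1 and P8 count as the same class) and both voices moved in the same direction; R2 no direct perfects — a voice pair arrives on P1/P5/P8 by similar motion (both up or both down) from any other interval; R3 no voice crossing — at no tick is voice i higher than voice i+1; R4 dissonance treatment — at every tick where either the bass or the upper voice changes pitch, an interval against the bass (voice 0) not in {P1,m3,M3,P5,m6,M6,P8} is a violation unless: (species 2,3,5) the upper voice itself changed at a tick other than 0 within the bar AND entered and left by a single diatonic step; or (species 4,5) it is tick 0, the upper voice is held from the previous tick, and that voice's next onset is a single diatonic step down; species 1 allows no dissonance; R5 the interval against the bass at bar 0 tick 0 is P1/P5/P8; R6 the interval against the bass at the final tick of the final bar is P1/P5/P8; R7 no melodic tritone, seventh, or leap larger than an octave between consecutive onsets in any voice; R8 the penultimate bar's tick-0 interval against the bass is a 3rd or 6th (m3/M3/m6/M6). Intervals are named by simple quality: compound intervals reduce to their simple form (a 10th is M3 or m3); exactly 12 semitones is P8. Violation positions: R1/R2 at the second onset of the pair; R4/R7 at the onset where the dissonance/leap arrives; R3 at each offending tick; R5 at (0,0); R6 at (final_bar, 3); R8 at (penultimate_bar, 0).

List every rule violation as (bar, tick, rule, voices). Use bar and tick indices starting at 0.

bar 0: v0=C3 v1=C4 v2=E4 downbeat M3
bar 1: v0=D3 v1=F3 v2=A3 downbeat P5
bar 2: v0=E3 v1=E4 v2=E4 downbeat P8
bar 3: v0=G3 v1=E4 v2=B4 downbeat M3
bar 4: v0=F3 v1=E3 v2=E4 downbeat M7
bar 5: v0=E3 v1=B3 v2=E4 downbeat P8
bar 6: v0=B2 v1=G3 v2=B3 downbeat P8
bar 7: v0=C3 v1=C4 v2=E4 downbeat M3
  -> R5 @ bar 0 tick 0 v(0, 2): opens on M3
  -> R2 @ bar 2 tick 0 v(0, 1): D3/F3 m3 -> E3/E4 P8 similar
  -> R2 @ bar 2 tick 0 v(0, 2): D3/A3 P5 -> E3/E4 P8 similar
  -> R2 @ bar 2 tick 0 v(1, 2): F3/A3 M3 -> E4/E4 P1 similar
  -> R7 @ bar 2 tick 0 v(1,): F3->E4 leap 11st
  -> R2 @ bar 4 tick 0 v(1, 2): E4/B4 P5 -> E3/E4 P8 similar
  -> R3 @ bar 4 tick 0 v(0, 1): F3 above E3
  -> R4 @ bar 4 tick 0 v(0, 1): F3/E3 m2 untreated
  -> R4 @ bar 4 tick 0 v(0, 2): F3/E4 M7 untreated
  -> R3 @ bar 4 tick 1 v(0, 1): F3 above E3
  -> R3 @ bar 4 tick 2 v(0, 1): F3 above E3
  -> R3 @ bar 4 tick 3 v(0, 1): F3 above E3
  -> R1 @ bar 6 tick 0 v(0, 2): E3/E4 P8 -> B2/B3 P8 similar
  -> R8 @ bar 6 tick 0 v(0, 2): penult P8 not 3rd/6th
  -> R2 @ bar 7 tick 0 v(0, 1): B2/G3 m6 -> C3/C4 P8 similar
  -> R6 @ bar 7 tick 3 v(0, 2): closes on M3

(0, 0, R5, (0, 2))
(2, 0, R2, (0, 1))
(2, 0, R2, (0, 2))
(2, 0, R2, (1, 2))
(2, 0, R7, (1,))
(4, 0, R2, (1, 2))
(4, 0, R3, (0, 1))
(4, 0, R4, (0, 1))
(4, 0, R4, (0, 2))
(4, 1, R3, (0, 1))
(4, 2, R3, (0, 1))
(4, 3, R3, (0, 1))
(6, 0, R1, (0, 2))
(6, 0, R8, (0, 2))
(7, 0, R2, (0, 1))
(7, 3, R6, (0, 2))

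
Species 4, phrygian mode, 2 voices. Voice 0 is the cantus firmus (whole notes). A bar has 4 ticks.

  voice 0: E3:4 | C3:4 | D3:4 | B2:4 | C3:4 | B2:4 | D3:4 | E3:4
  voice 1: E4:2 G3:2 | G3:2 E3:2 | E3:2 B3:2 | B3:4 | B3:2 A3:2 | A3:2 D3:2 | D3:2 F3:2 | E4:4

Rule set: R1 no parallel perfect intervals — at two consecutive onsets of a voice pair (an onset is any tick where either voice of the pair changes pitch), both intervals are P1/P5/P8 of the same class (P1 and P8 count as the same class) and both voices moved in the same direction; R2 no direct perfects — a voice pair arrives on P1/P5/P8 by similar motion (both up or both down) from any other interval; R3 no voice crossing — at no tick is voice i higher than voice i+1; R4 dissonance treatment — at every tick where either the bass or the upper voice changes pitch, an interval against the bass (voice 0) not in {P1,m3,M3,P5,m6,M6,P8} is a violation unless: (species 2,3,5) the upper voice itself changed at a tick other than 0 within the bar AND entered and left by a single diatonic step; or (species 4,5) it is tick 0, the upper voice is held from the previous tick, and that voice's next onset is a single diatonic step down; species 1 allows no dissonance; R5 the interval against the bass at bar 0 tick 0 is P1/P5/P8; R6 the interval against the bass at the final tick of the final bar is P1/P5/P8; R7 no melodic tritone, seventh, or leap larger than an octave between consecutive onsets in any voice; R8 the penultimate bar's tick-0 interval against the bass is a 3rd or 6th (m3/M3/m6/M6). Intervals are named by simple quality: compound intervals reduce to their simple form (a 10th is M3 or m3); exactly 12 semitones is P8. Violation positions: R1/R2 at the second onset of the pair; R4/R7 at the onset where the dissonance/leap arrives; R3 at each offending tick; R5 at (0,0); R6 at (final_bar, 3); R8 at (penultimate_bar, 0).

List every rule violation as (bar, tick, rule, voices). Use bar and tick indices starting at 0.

(2, 0, R4, (0, 1))
(5, 0, R4, (0, 1))
(6, 0, R8, (0, 1))
(7, 0, R2, (0, 1))
(7, 0, R7, (1,))

bar 0: v0=E3 v1=E4 downbeat P8
bar 1: v0=C3 v1=G3 downbeat P5
bar 2: v0=D3 v1=E3 downbeat M2
bar 3: v0=B2 v1=B3 downbeat P8
bar 4: v0=C3 v1=B3 downbeat M7
bar 5: v0=B2 v1=A3 downbeat m7
bar 6: v0=D3 v1=D3 downbeat P1
bar 7: v0=E3 v1=E4 downbeat P8
  -> R4 @ bar 2 tick 0 v(0, 1): D3/E3 M2 untreated
  -> R4 @ bar 5 tick 0 v(0, 1): B2/A3 m7 untreated
  -> R8 @ bar 6 tick 0 v(0, 1): penult P1 not 3rd/6th
  -> R2 @ bar 7 tick 0 v(0, 1): D3/F3 m3 -> E3/E4 P8 similar
  -> R7 @ bar 7 tick 0 v(1,): F3->E4 leap 11st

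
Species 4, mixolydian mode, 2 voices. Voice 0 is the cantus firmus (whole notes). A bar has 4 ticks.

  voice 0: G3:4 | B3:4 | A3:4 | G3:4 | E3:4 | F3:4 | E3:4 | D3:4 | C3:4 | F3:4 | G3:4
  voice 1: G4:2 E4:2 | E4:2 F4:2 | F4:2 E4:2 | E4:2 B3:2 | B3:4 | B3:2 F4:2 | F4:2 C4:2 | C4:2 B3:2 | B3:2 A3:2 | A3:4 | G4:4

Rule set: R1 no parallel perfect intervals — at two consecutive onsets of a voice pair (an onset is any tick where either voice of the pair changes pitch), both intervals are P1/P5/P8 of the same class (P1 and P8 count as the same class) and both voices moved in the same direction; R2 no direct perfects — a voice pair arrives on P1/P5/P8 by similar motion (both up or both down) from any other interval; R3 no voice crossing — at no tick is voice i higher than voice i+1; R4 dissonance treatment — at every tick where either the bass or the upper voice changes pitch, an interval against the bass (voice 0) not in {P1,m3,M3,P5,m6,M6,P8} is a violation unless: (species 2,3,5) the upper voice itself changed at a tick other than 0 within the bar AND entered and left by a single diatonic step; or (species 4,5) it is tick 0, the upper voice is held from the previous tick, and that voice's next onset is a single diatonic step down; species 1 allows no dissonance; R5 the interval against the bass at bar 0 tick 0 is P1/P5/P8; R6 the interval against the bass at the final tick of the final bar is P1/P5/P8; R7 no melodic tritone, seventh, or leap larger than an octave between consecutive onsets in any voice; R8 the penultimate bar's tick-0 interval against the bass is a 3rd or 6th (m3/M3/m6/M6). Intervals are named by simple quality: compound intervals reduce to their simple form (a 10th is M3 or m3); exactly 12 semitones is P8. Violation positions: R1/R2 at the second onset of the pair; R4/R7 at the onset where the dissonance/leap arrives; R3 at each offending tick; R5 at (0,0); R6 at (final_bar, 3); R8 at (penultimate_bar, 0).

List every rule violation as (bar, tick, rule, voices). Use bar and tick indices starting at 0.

(1, 0, R4, (0, 1))
(1, 2, R4, (0, 1))
(5, 0, R4, (0, 1))
(5, 2, R7, (1,))
(6, 0, R4, (0, 1))
(10, 0, R2, (0, 1))
(10, 0, R7, (1,))

bar 0: v0=G3 v1=G4 downbeat P8
bar 1: v0=B3 v1=E4 downbeat P4
bar 2: v0=A3 v1=F4 downbeat m6
bar 3: v0=G3 v1=E4 downbeat M6
bar 4: v0=E3 v1=B3 downbeat P5
bar 5: v0=F3 v1=B3 downbeat TT
bar 6: v0=E3 v1=F4 downbeat m2
bar 7: v0=D3 v1=C4 downbeat m7
bar 8: v0=C3 v1=B3 downbeat M7
bar 9: v0=F3 v1=A3 downbeat M3
bar 10: v0=G3 v1=G4 downbeat P8
  -> R4 @ bar 1 tick 0 v(0, 1): B3/E4 P4 untreated
  -> R4 @ bar 1 tick 2 v(0, 1): B3/F4 TT untreated
  -> R4 @ bar 5 tick 0 v(0, 1): F3/B3 TT untreated
  -> R7 @ bar 5 tick 2 v(1,): B3->F4 leap 6st
  -> R4 @ bar 6 tick 0 v(0, 1): E3/F4 m2 untreated
  -> R2 @ bar 10 tick 0 v(0, 1): F3/A3 M3 -> G3/G4 P8 similar
  -> R7 @ bar 10 tick 0 v(1,): A3->G4 leap 10st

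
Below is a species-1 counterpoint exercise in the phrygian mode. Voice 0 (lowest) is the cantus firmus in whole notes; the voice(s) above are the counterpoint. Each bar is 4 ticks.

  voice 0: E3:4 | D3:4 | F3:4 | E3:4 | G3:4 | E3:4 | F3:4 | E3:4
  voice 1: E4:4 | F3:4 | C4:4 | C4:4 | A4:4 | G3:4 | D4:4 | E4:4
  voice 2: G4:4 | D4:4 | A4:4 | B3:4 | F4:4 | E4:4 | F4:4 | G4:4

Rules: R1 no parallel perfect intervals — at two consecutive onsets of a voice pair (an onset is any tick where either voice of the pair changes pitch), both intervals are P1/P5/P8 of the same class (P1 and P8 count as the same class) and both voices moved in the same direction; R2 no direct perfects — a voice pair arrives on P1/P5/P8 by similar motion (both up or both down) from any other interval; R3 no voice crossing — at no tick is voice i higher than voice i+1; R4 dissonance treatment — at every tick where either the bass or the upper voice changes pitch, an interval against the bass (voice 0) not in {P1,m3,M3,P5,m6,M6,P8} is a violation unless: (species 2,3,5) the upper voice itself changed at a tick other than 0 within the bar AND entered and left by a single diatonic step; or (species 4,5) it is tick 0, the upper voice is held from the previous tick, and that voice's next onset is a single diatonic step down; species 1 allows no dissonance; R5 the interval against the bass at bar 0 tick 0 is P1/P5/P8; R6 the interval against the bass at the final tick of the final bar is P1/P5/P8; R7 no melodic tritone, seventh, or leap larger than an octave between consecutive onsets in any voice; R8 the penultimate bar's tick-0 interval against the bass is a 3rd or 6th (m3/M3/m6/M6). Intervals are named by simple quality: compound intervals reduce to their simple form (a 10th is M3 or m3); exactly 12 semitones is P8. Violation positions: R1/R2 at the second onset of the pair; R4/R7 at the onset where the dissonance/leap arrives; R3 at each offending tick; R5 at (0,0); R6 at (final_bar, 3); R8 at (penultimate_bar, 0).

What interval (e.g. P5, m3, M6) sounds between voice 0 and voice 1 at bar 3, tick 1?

voice 0=E3 voice 1=C4 -> m6

m6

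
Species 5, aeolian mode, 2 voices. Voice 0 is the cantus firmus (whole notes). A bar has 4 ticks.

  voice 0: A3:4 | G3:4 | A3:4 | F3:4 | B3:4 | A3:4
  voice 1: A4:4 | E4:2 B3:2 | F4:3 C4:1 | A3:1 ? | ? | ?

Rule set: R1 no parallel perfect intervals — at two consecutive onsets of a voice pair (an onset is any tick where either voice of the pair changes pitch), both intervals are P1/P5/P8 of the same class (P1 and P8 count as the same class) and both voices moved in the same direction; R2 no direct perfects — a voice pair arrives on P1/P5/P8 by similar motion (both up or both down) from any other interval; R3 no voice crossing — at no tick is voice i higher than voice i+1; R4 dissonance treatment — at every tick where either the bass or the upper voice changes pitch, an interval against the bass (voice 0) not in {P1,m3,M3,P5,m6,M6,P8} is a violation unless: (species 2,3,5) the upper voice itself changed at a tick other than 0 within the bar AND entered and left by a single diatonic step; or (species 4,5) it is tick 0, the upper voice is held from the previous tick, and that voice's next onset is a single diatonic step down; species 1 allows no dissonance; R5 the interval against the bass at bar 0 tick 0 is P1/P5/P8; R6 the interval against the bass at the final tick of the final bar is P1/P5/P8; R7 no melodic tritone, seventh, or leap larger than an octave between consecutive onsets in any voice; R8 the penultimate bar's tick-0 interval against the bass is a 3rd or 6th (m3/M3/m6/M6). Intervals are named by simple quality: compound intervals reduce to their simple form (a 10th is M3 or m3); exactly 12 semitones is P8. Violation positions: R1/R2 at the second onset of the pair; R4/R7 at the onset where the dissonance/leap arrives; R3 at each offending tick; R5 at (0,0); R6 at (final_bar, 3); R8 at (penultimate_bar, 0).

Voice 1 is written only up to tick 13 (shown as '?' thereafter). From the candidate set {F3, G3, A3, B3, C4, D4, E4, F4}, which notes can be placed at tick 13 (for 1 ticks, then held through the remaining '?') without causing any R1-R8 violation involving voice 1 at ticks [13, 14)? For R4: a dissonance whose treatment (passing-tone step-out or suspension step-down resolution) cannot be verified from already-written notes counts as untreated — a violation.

{A3, C4, D4, F3, F4}

F3: legal
G3: violates R4
A3: legal
B3: violates R4
C4: legal
D4: legal
E4: violates R4
F4: legal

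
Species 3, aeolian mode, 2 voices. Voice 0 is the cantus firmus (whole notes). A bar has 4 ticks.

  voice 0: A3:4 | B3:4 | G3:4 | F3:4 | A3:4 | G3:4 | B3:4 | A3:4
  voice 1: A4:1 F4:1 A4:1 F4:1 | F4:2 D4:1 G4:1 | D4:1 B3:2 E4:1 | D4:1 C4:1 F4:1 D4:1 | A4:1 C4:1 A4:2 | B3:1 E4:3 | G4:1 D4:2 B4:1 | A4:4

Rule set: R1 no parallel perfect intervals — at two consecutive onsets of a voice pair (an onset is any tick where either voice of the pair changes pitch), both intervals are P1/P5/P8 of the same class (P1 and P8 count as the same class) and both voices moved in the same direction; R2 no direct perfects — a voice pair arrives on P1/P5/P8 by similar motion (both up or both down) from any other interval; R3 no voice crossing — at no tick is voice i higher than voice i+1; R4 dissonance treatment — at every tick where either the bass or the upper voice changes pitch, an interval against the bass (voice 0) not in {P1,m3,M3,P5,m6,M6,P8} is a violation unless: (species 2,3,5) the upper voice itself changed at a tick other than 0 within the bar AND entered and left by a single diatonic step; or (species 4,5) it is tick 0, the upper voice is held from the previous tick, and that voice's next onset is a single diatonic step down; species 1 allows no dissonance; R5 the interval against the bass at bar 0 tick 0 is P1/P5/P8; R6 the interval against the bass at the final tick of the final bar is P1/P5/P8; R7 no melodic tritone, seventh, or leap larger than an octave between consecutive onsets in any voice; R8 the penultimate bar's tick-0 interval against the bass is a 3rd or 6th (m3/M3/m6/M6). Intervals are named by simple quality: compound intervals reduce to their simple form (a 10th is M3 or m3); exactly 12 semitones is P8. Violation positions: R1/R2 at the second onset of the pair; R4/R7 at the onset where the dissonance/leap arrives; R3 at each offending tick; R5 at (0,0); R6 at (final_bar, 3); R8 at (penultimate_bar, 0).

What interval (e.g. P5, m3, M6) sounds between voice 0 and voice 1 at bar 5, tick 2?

M6

voice 0=G3 voice 1=E4 -> M6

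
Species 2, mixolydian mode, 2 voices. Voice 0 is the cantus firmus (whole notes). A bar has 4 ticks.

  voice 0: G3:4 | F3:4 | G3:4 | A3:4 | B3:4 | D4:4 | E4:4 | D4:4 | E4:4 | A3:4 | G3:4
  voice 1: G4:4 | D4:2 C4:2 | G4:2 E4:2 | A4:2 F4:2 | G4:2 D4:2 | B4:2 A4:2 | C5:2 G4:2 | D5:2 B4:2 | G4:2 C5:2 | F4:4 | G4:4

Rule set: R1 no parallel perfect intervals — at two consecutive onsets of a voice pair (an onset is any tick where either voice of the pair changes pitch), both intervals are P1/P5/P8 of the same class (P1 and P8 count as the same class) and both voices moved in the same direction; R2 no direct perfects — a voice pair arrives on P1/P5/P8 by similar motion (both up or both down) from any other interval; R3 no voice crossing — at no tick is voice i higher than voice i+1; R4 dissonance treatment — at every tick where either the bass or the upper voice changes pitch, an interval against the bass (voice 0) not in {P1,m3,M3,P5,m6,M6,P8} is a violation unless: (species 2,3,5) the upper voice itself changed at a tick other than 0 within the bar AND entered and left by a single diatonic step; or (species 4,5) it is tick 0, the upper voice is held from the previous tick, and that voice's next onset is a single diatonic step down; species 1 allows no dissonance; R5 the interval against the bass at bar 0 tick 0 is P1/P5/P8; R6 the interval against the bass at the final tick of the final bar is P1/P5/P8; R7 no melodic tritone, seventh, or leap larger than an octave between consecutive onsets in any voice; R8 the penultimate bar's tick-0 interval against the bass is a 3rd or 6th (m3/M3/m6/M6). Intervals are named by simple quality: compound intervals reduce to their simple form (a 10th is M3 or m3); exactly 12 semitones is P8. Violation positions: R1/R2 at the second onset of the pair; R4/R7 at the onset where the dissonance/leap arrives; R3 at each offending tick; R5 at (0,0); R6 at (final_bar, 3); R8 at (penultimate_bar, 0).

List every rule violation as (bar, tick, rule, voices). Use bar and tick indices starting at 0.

(2, 0, R2, (0, 1))
(3, 0, R2, (0, 1))

bar 0: v0=G3 v1=G4 downbeat P8
bar 1: v0=F3 v1=D4 downbeat M6
bar 2: v0=G3 v1=G4 downbeat P8
bar 3: v0=A3 v1=A4 downbeat P8
bar 4: v0=B3 v1=G4 downbeat m6
bar 5: v0=D4 v1=B4 downbeat M6
bar 6: v0=E4 v1=C5 downbeat m6
bar 7: v0=D4 v1=D5 downbeat P8
bar 8: v0=E4 v1=G4 downbeat m3
bar 9: v0=A3 v1=F4 downbeat m6
bar 10: v0=G3 v1=G4 downbeat P8
  -> R2 @ bar 2 tick 0 v(0, 1): F3/C4 P5 -> G3/G4 P8 similar
  -> R2 @ bar 3 tick 0 v(0, 1): G3/E4 M6 -> A3/A4 P8 similar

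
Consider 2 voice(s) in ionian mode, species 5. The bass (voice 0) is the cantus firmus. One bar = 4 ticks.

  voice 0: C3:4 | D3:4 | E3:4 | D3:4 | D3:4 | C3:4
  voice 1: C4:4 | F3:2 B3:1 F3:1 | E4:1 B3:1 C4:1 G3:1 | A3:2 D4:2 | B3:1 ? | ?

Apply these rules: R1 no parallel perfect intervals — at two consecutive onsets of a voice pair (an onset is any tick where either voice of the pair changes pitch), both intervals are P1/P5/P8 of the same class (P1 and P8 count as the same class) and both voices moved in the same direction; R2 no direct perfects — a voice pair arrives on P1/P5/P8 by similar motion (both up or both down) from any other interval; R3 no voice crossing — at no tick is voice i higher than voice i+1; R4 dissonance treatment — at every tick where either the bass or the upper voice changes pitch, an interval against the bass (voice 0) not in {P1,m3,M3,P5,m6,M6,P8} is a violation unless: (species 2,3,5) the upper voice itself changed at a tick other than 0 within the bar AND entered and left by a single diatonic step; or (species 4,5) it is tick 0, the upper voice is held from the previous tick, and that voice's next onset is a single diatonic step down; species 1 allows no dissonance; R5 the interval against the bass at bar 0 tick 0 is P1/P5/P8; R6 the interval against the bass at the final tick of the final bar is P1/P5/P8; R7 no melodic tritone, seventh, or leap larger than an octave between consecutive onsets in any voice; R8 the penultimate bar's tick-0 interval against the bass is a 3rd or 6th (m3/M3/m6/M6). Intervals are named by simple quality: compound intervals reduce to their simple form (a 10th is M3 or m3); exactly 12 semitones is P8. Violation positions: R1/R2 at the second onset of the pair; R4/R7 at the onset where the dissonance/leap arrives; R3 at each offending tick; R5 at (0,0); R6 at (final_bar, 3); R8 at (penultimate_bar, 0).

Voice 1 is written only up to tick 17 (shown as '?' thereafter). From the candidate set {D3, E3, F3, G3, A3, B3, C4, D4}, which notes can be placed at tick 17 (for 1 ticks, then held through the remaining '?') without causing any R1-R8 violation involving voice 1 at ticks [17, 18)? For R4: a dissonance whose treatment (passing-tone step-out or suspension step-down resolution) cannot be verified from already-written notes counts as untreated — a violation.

D3: legal
E3: violates R4
F3: violates R7
G3: violates R4
A3: legal
B3: legal
C4: violates R4
D4: legal

{A3, B3, D3, D4}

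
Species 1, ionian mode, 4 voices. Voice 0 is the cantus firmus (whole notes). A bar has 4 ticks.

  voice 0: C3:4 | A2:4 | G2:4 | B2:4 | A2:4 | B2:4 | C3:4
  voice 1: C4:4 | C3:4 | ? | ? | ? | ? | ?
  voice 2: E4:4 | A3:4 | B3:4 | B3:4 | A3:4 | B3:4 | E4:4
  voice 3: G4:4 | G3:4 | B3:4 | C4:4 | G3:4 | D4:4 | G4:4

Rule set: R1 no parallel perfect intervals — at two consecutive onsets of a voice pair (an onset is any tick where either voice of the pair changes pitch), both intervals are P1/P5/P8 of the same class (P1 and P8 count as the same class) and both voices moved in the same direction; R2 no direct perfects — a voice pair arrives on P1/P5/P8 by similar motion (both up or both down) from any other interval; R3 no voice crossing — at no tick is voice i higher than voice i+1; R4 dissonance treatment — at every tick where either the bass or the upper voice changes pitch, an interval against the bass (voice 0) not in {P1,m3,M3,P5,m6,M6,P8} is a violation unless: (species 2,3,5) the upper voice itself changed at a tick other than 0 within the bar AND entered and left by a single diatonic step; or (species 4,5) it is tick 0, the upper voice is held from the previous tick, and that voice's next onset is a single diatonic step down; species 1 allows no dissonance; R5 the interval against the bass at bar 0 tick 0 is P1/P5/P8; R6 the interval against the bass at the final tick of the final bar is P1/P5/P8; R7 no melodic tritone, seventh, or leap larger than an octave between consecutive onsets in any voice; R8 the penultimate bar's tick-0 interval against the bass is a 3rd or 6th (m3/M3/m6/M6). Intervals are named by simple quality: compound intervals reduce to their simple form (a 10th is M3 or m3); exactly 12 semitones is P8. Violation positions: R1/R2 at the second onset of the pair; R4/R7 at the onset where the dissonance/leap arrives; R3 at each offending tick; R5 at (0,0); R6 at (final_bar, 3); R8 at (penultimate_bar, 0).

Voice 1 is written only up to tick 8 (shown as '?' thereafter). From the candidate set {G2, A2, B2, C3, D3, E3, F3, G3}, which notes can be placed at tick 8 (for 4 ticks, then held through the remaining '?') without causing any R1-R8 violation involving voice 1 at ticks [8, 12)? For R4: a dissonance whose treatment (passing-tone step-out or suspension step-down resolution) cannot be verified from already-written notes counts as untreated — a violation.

G2: violates R2
A2: violates R4
B2: legal
C3: violates R4
D3: legal
E3: violates R1,R2
F3: violates R4
G3: legal

{B2, D3, G3}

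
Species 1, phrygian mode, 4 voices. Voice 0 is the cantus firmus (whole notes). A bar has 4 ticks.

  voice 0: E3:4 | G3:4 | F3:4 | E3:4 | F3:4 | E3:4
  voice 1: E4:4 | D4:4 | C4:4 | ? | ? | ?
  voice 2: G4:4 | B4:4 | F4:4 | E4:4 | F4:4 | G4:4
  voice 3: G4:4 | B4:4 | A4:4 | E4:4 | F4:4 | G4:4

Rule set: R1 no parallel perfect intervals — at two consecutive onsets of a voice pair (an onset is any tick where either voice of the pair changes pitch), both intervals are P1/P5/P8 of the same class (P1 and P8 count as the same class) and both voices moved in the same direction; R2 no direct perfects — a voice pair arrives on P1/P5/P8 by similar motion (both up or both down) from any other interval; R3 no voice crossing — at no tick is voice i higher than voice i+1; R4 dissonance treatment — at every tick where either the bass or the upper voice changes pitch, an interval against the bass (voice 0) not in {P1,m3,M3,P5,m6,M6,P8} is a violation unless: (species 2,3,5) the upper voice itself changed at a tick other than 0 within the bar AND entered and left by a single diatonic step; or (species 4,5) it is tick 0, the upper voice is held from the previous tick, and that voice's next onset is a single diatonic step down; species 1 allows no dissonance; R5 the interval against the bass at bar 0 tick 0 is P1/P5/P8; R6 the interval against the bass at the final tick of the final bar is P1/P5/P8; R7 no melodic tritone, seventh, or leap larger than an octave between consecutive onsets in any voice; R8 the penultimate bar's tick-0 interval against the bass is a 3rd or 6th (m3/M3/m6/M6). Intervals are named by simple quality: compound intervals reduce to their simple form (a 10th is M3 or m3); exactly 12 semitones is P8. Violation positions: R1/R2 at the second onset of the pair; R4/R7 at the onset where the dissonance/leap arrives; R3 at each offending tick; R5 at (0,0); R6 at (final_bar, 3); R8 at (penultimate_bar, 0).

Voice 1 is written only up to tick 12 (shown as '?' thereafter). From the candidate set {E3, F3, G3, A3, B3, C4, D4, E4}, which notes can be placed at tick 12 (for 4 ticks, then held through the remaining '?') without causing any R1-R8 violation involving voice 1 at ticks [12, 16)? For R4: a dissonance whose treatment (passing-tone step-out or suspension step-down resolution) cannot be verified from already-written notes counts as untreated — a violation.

{C4, E4, G3}

E3: violates R2
F3: violates R4
G3: legal
A3: violates R2,R4
B3: violates R1
C4: legal
D4: violates R4
E4: legal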